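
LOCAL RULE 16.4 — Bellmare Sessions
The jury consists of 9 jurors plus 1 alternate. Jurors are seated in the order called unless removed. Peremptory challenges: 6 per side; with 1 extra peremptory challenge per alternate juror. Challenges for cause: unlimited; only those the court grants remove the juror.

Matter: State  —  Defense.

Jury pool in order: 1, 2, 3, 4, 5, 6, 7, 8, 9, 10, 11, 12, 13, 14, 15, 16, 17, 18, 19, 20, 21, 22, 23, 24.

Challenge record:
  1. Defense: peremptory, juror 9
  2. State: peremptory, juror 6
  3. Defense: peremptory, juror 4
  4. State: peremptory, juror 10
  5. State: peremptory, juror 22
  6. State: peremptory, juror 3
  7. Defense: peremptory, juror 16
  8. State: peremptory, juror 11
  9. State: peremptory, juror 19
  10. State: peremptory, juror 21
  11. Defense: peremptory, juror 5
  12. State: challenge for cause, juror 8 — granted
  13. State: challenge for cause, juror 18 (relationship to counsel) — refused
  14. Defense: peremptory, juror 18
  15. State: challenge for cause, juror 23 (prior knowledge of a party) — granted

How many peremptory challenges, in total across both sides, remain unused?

State allotment: 6 base + 1 × 1 alternate = 7. Defense allotment: 6 base + 1 × 1 alternate = 7.
State peremptories used: #6, #10, #22, #3, #11, #19, #21 — 7 (for-cause on #8, #18, #23 don't count).
Defense peremptories used: #9, #4, #16, #5, #18 — 5.
Remaining: (7 − 7) + (7 − 5) = 2.

2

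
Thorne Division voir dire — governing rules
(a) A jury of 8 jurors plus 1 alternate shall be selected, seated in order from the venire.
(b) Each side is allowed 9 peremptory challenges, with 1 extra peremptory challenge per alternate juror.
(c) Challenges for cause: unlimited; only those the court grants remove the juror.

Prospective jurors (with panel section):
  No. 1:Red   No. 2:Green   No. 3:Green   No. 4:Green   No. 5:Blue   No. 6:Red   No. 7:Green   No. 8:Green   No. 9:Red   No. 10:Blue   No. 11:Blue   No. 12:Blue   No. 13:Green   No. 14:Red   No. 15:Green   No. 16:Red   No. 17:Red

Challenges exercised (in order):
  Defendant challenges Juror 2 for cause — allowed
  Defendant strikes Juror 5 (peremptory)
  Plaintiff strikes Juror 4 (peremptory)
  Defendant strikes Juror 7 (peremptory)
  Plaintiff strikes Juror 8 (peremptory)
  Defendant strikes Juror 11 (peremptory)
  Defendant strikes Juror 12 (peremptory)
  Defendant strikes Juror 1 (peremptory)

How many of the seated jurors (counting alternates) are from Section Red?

Removed: #1, #2, #4, #5, #7, #8, #11, #12.
Seated (9 incl. alternates): #3, #6, #9, #10, #13, #14, #15, #16, #17.
Of those, in Section Red: #6, #9, #14, #16, #17 → 5.

5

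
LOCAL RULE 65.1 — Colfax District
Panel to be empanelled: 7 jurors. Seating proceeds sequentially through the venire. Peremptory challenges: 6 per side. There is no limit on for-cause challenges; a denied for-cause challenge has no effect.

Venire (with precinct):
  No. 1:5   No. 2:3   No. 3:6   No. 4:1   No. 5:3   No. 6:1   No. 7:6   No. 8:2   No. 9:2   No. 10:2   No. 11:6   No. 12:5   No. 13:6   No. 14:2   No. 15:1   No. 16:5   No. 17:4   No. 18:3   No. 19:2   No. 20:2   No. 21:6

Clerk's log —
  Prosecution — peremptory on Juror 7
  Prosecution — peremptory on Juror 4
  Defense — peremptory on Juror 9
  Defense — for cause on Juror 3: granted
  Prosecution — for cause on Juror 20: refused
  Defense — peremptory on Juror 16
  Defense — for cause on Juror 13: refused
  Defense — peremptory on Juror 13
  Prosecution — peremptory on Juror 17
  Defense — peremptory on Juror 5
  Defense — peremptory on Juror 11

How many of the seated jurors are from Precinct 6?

0

Removed: #3, #4, #5, #7, #9, #11, #13, #16, #17.
Seated jurors 1–7: #1, #2, #6, #8, #10, #12, #14.
None of those are in Precinct 6 → 0.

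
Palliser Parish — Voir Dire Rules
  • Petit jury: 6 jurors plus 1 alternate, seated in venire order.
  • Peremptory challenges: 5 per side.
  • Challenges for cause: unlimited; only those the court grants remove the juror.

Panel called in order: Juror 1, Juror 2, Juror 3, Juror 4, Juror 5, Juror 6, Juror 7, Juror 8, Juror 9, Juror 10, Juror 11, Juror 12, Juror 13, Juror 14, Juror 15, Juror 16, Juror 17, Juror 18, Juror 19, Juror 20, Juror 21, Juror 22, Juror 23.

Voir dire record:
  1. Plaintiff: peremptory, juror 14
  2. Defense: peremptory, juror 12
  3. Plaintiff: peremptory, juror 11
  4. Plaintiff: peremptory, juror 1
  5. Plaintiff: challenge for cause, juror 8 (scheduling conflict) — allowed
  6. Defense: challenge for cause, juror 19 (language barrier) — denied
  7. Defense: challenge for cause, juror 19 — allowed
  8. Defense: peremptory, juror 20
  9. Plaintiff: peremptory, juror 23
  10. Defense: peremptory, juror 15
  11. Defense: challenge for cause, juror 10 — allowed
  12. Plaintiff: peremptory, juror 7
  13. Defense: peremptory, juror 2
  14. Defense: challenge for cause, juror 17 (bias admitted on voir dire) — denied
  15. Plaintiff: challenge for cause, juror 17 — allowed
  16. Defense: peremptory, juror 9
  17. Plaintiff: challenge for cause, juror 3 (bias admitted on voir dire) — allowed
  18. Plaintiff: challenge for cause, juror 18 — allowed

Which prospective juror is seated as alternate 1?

Removed: #1, #2, #3, #7, #8, #9, #10, #11, #12, #14, #15, #17, #18, #19, #20, #23.
Seating in order: seats 1–6 → #4, #5, #6, #13, #16, #21; alternates → #22.
So alternate 1 is #22.

22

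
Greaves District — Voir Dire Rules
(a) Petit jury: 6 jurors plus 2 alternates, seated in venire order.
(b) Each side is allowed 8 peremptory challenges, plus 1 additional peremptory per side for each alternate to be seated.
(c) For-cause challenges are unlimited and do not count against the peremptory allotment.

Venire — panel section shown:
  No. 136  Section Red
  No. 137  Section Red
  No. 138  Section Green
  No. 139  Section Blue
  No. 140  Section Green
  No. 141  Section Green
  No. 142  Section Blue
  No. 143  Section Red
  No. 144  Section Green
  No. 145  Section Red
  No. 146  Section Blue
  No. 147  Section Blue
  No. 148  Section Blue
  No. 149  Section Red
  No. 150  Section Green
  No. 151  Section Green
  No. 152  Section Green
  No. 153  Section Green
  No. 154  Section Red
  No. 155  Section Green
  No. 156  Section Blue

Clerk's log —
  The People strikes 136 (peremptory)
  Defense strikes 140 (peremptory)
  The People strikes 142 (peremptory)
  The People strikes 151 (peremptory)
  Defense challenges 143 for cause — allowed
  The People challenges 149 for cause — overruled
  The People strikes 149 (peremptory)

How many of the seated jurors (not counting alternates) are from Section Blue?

1

Removed: #136, #140, #142, #143, #149, #151.
Seated jurors 1–6: #137, #138, #139, #141, #144, #145 (alternates #146, #147 not counted).
Of those, in Section Blue: #139 → 1.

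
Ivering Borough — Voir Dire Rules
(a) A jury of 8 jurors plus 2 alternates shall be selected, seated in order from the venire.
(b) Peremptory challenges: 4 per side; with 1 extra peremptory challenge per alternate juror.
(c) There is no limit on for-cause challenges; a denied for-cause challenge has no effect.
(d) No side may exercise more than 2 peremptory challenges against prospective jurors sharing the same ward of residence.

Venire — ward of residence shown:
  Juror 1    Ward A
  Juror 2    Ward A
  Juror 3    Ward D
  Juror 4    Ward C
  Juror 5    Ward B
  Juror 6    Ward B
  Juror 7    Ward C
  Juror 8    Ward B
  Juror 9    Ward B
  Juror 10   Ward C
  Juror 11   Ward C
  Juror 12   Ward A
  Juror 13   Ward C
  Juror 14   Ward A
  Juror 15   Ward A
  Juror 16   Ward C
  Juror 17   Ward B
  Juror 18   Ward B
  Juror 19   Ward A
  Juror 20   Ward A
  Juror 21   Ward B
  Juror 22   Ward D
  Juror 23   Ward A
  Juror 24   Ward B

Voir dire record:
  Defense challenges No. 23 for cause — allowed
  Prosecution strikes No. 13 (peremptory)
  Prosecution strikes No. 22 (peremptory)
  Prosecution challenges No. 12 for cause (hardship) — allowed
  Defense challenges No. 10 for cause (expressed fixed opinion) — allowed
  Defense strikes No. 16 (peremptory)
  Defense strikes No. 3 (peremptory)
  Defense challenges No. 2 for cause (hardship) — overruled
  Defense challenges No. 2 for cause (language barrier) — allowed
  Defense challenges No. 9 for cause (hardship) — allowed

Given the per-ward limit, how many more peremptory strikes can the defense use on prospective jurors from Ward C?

1

Defense peremptories so far: #16, #3 — 2 of 6 used, 4 left overall.
Against Ward C: #16 — 1 used; per-ward cap 2 leaves 1.
Binding limit: min(4, 1) = 1.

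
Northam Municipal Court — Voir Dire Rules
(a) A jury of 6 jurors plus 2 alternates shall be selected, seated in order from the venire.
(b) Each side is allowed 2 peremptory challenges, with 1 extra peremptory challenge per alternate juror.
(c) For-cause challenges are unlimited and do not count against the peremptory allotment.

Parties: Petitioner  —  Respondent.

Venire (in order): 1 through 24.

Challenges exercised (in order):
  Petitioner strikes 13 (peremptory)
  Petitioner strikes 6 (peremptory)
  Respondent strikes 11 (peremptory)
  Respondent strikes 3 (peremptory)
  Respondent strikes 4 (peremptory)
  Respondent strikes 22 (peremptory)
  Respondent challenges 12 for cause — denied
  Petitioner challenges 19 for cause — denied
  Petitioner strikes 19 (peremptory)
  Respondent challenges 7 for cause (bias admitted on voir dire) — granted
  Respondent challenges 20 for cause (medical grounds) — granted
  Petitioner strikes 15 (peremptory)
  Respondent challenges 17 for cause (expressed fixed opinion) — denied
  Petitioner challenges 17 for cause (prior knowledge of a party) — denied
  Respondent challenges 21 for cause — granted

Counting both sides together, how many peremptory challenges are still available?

0

Petitioner allotment: 2 base + 1 × 2 alternates = 4. Respondent allotment: 2 base + 1 × 2 alternates = 4.
Petitioner peremptories used: #13, #6, #19, #15 — 4 (for-cause on #19, #17 don't count).
Respondent peremptories used: #11, #3, #4, #22 — 4 (for-cause on #12, #7, #20, #17, #21 don't count).
Remaining: (4 − 4) + (4 − 4) = 0.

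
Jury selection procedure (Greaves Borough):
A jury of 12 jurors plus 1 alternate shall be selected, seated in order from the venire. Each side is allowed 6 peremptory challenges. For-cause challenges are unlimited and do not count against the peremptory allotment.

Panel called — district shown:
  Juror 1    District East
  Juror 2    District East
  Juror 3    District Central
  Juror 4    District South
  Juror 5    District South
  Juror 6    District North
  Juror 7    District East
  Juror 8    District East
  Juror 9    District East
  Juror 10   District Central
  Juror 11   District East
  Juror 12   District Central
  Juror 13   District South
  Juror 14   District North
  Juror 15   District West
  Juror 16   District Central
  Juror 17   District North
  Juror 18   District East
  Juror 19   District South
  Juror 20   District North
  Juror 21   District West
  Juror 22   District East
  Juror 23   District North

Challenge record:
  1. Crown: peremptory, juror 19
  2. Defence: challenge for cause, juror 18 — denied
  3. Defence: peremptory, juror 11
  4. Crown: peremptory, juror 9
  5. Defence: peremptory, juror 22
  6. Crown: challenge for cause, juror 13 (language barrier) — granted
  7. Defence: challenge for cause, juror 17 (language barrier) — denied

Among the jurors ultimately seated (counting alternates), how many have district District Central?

4

Removed: #9, #11, #13, #19, #22.
Seated (13 incl. alternates): #1, #2, #3, #4, #5, #6, #7, #8, #10, #12, #14, #15, #16.
Of those, in District Central: #3, #10, #12, #16 → 4.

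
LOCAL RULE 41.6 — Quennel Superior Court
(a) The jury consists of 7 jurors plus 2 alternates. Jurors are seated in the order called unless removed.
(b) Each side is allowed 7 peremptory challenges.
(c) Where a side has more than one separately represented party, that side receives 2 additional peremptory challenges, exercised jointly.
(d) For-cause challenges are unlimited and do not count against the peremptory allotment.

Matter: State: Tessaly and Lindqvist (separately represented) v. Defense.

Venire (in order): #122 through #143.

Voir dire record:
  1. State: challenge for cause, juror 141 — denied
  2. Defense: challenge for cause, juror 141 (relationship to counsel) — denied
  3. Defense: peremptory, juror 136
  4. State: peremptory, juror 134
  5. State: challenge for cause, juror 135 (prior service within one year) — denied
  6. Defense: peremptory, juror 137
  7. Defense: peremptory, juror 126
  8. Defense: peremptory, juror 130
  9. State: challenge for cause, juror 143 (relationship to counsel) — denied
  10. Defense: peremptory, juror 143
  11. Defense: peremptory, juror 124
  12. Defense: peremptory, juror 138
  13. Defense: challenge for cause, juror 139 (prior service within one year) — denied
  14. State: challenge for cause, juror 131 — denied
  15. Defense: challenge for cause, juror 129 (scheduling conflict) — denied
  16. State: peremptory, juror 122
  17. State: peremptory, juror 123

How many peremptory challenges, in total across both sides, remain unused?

6

State allotment: 7 base + 2 multi-party = 9. Defense allotment: 7.
State peremptories used: #134, #122, #123 — 3 (for-cause on #141, #135, #143, #131 don't count).
Defense peremptories used: #136, #137, #126, #130, #143, #124, #138 — 7 (for-cause on #141, #139, #129 don't count).
Remaining: (9 − 3) + (7 − 7) = 6.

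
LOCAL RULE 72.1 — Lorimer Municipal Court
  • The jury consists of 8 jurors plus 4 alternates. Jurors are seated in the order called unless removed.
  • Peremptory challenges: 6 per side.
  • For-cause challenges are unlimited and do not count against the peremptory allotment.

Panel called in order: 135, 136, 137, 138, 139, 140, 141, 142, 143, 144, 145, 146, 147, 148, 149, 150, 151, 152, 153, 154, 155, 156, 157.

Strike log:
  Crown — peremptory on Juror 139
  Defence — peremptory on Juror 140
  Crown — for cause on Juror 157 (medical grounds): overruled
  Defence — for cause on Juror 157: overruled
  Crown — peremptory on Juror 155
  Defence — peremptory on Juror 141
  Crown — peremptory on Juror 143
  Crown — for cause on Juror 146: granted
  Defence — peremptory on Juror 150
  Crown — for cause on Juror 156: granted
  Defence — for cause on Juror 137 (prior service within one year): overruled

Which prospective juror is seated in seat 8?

147

Removed: #139, #140, #141, #143, #146, #150, #155, #156. (#137, #157 stay — for-cause denied.)
Seating in order: seats 1–8 → #135, #136, #137, #138, #142, #144, #145, #147; alternates → #148, #149, #151, #152.
So seat 8 is #147.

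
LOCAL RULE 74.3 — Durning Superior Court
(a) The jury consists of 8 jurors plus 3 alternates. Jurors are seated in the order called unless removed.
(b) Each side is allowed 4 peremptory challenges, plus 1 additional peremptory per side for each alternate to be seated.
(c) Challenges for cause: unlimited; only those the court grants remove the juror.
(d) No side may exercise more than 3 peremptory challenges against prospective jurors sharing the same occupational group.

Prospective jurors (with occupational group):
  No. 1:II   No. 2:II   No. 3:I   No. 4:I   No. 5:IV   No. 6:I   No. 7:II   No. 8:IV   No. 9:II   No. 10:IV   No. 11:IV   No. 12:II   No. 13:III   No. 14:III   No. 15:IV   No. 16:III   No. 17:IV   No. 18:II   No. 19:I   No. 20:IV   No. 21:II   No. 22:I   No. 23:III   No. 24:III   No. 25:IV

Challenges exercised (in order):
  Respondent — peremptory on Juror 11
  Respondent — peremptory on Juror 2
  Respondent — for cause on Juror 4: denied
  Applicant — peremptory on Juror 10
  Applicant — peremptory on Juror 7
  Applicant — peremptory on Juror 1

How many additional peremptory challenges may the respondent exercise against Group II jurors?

Respondent peremptories so far: #11, #2 — 2 of 7 used, 5 left overall.
Against Group II: #2 — 1 used; per-group cap 3 leaves 2.
Binding limit: min(5, 2) = 2.

2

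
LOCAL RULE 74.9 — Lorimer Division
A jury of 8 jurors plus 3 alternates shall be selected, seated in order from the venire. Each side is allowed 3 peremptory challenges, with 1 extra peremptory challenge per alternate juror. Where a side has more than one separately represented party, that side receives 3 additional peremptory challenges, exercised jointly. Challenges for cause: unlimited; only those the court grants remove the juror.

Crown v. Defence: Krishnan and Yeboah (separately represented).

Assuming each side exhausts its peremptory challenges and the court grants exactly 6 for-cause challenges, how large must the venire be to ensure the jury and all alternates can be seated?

Seats to fill: 8 + 3 alternates = 11.
Peremptories — Crown: 3 + 1×3 = 6; Defence: 3 + 1×3 + 3 = 9; total 15.
For-cause removals: 6.
Minimum venire: 11 + 15 + 6 = 32.

32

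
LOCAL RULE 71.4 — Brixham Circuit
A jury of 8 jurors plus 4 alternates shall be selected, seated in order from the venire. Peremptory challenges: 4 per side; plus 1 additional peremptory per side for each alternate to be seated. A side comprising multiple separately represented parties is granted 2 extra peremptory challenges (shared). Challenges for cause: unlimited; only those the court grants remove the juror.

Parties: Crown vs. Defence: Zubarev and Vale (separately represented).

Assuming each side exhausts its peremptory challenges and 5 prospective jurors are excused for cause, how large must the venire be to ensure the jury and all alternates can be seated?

Seats to fill: 8 + 4 alternates = 12.
Peremptories — Crown: 4 + 1×4 = 8; Defence: 4 + 1×4 + 2 = 10; total 18.
For-cause removals: 5.
Minimum venire: 12 + 18 + 5 = 35.

35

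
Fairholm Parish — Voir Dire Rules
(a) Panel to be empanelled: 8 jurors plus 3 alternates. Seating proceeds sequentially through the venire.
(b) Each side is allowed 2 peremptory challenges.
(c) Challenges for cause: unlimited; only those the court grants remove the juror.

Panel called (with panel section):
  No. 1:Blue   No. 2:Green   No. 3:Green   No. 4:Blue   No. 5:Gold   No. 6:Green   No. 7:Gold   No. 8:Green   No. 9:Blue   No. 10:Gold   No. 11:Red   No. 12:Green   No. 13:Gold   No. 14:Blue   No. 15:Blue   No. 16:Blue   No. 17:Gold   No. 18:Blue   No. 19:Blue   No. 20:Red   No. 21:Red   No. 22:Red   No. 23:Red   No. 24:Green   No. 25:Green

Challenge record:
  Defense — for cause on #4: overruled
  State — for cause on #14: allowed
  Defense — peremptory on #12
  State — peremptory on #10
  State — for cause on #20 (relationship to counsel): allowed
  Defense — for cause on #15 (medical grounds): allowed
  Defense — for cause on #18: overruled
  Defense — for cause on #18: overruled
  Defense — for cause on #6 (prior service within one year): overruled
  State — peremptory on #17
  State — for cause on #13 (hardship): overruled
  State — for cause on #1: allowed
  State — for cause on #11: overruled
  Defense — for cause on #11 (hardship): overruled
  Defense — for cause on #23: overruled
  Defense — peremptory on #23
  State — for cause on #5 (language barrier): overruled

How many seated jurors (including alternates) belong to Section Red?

Removed: #1, #10, #12, #14, #15, #17, #20, #23.
Seated (11 incl. alternates): #2, #3, #4, #5, #6, #7, #8, #9, #11, #13, #16.
Of those, in Section Red: #11 → 1.

1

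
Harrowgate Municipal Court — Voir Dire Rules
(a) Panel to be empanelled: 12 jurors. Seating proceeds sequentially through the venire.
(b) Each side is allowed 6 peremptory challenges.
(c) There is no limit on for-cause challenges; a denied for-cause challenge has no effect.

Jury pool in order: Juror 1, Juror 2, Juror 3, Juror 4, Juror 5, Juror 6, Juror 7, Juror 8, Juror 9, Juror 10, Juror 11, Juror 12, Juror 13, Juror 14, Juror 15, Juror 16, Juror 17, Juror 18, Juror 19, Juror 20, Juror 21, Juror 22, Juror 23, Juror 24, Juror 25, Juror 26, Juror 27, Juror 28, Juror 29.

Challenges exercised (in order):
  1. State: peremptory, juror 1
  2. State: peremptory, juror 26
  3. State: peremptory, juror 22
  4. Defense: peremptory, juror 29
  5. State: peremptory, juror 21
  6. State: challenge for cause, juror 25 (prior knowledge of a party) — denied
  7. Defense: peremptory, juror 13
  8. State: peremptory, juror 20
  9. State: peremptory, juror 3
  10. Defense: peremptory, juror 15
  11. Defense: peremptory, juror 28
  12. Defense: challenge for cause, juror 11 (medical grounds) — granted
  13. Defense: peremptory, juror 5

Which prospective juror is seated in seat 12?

18

Removed: #1, #3, #5, #11, #13, #15, #20, #21, #22, #26, #28, #29. (#25 stays — for-cause denied.)
Filling seats in venire order through position 12: #2, #4, #6, #7, #8, #9, #10, #12, #14, #16, #17, #18.
So seat 12 is #18.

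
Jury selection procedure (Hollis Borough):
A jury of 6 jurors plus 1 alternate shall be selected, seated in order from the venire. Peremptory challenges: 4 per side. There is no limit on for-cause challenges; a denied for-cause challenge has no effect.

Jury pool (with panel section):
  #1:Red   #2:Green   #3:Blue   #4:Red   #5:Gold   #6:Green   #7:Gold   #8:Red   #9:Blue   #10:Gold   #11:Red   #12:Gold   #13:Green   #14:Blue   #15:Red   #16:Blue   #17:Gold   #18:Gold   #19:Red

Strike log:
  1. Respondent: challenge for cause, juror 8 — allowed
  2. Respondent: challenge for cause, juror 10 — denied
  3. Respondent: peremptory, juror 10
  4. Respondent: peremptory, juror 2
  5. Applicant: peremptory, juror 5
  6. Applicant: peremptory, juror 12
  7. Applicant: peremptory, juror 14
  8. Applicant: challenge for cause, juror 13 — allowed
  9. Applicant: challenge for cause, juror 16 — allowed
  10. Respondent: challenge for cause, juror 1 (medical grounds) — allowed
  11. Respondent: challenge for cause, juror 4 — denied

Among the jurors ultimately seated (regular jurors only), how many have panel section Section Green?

1

Removed: #1, #2, #5, #8, #10, #12, #13, #14, #16.
Seated jurors 1–6: #3, #4, #6, #7, #9, #11 (alternates #15 not counted).
Of those, in Section Green: #6 → 1.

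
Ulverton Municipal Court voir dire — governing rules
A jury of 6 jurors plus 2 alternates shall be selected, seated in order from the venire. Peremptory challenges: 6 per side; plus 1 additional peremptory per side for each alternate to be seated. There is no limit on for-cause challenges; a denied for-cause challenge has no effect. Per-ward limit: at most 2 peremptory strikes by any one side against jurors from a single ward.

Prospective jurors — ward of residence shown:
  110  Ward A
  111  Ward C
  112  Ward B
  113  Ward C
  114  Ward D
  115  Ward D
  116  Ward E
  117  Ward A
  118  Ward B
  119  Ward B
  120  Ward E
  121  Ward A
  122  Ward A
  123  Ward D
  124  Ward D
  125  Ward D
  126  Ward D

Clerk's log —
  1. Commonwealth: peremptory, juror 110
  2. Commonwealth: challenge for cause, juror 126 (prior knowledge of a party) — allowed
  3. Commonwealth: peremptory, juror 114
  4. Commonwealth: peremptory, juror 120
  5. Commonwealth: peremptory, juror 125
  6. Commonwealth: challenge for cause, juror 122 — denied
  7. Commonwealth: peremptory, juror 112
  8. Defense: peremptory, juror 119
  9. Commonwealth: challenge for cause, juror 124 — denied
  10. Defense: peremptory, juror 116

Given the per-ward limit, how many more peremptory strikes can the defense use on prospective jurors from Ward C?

Defense peremptories so far: #119, #116 — 2 of 8 used, 6 left overall.
Against Ward C: none yet — per-ward cap 2 leaves 2.
Binding limit: min(6, 2) = 2.

2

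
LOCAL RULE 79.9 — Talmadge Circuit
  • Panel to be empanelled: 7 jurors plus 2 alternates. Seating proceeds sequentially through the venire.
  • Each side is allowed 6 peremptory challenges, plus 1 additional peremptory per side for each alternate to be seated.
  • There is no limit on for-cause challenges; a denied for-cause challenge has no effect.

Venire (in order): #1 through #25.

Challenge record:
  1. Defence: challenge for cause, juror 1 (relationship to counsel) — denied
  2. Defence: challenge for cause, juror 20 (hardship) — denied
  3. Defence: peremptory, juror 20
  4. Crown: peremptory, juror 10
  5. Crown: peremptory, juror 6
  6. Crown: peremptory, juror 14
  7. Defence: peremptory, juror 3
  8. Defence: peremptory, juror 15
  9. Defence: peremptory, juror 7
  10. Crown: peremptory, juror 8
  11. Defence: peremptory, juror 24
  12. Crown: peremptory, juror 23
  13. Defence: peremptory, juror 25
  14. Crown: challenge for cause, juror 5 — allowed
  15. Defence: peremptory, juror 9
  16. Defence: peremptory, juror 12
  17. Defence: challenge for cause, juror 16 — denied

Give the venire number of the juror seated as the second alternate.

19

Removed: #3, #5, #6, #7, #8, #9, #10, #12, #14, #15, #20, #23, #24, #25. (#1, #16 stay — for-cause denied.)
Seating in order: seats 1–7 → #1, #2, #4, #11, #13, #16, #17; alternates → #18, #19.
So alternate 2 is #19.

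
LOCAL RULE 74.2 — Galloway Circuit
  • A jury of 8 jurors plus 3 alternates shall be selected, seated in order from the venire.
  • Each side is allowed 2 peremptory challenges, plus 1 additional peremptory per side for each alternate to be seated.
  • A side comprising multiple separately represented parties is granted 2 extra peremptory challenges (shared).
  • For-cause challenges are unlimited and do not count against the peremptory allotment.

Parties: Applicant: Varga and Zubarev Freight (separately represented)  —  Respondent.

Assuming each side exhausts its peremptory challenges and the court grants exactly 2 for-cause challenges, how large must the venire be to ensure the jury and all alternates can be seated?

Seats to fill: 8 + 3 alternates = 11.
Peremptories — Applicant: 2 + 1×3 + 2 = 7; Respondent: 2 + 1×3 = 5; total 12.
For-cause removals: 2.
Minimum venire: 11 + 12 + 2 = 25.

25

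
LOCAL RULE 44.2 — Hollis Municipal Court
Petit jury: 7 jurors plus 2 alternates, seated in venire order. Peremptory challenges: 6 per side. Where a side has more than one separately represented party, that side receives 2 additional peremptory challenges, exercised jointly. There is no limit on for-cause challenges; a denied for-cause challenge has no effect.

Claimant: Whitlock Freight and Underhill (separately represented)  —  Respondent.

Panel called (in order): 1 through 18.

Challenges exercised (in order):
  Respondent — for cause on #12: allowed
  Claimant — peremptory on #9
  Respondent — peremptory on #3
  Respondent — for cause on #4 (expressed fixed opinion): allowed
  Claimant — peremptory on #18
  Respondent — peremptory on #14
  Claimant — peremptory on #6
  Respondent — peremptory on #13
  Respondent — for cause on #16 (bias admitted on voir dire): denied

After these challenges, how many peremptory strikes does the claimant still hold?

Claimant allotment: 6 base + 2 multi-party = 8.
Claimant peremptories used: #9, #18, #6 — 3.
Remaining: 8 − 3 = 5.

5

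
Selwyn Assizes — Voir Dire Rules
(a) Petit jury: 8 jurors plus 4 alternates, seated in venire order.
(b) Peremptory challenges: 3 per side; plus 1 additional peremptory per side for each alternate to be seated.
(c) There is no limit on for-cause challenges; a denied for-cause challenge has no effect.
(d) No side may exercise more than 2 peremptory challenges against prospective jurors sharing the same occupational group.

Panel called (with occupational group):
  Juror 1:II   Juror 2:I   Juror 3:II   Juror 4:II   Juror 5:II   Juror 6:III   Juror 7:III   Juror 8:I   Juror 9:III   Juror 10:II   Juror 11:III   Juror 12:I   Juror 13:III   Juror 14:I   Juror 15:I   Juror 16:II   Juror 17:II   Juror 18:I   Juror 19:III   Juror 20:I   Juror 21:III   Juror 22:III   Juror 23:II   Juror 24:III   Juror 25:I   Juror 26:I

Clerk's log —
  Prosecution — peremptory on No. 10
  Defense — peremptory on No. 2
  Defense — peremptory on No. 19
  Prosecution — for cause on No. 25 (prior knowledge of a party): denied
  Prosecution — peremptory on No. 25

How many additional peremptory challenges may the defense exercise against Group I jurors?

Defense peremptories so far: #2, #19 — 2 of 7 used, 5 left overall.
Against Group I: #2 — 1 used; per-group cap 2 leaves 1.
Binding limit: min(5, 1) = 1.

1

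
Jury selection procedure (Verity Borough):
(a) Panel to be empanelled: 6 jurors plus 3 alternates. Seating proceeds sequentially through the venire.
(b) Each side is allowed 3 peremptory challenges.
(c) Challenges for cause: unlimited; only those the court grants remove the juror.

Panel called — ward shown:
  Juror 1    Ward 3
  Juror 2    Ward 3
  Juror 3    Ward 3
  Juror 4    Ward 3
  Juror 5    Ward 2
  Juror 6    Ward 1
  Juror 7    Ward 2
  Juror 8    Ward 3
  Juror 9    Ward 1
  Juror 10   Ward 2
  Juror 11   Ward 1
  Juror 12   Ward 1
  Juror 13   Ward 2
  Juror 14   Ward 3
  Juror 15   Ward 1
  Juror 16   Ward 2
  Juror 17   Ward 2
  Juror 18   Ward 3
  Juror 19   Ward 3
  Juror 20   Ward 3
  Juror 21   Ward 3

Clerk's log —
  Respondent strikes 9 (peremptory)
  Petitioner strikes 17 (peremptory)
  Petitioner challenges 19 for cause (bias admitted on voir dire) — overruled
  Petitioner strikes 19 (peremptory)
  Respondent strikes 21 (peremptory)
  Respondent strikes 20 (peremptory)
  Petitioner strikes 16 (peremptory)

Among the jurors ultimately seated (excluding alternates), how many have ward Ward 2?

1

Removed: #9, #16, #17, #19, #20, #21.
Seated jurors 1–6: #1, #2, #3, #4, #5, #6 (alternates #7, #8, #10 not counted).
Of those, in Ward 2: #5 → 1.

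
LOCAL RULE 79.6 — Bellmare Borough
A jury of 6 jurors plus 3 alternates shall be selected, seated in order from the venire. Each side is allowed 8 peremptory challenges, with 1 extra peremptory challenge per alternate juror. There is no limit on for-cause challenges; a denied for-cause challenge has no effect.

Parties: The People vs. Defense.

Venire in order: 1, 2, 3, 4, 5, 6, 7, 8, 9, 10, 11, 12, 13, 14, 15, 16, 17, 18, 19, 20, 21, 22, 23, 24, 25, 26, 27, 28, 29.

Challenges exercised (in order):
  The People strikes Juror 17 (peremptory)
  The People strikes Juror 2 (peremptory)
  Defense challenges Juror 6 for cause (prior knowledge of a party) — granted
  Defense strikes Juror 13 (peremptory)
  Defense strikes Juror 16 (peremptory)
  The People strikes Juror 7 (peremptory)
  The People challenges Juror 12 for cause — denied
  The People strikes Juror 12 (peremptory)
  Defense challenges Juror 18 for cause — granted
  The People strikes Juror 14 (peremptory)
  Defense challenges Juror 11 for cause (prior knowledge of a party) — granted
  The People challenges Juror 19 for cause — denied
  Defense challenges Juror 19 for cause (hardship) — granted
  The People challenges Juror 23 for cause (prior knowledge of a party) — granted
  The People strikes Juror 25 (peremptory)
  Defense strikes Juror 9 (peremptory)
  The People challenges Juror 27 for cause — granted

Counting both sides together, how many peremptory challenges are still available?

13

The People allotment: 8 base + 1 × 3 alternates = 11. Defense allotment: 8 base + 1 × 3 alternates = 11.
The People peremptories used: #17, #2, #7, #12, #14, #25 — 6 (for-cause on #12, #19, #23, #27 don't count).
Defense peremptories used: #13, #16, #9 — 3 (for-cause on #6, #18, #11, #19 don't count).
Remaining: (11 − 6) + (11 − 3) = 13.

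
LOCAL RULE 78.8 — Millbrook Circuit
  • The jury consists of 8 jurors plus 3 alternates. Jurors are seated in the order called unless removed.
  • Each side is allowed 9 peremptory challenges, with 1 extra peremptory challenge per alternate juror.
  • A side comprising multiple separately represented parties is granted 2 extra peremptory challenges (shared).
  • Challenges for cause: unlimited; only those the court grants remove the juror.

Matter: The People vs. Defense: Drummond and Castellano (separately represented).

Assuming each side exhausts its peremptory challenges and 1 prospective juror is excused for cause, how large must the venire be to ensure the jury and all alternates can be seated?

38

Seats to fill: 8 + 3 alternates = 11.
Peremptories — The People: 9 + 1×3 = 12; Defense: 9 + 1×3 + 2 = 14; total 26.
For-cause removals: 1.
Minimum venire: 11 + 26 + 1 = 38.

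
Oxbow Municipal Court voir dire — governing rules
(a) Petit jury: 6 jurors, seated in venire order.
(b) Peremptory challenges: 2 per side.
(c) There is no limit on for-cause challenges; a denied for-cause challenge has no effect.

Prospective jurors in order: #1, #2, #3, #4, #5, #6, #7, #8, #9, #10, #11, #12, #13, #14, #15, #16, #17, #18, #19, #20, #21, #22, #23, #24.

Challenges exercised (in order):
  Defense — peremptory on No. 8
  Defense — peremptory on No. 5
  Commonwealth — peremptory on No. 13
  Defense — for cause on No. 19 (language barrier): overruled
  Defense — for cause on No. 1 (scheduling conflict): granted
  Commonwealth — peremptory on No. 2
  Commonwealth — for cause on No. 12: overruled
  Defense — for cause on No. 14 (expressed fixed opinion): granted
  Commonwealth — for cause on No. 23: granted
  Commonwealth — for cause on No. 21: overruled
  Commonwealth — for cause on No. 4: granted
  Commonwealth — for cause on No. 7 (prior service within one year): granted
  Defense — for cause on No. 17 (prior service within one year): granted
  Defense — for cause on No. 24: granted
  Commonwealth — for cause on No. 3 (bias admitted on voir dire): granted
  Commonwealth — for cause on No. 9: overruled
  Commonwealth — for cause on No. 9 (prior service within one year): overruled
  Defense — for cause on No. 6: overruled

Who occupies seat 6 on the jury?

15

Removed: #1, #2, #3, #4, #5, #7, #8, #13, #14, #17, #23, #24. (#6, #9, #12, #19, #21 stay — for-cause denied.)
Filling seats in venire order through position 6: #6, #9, #10, #11, #12, #15.
So seat 6 is #15.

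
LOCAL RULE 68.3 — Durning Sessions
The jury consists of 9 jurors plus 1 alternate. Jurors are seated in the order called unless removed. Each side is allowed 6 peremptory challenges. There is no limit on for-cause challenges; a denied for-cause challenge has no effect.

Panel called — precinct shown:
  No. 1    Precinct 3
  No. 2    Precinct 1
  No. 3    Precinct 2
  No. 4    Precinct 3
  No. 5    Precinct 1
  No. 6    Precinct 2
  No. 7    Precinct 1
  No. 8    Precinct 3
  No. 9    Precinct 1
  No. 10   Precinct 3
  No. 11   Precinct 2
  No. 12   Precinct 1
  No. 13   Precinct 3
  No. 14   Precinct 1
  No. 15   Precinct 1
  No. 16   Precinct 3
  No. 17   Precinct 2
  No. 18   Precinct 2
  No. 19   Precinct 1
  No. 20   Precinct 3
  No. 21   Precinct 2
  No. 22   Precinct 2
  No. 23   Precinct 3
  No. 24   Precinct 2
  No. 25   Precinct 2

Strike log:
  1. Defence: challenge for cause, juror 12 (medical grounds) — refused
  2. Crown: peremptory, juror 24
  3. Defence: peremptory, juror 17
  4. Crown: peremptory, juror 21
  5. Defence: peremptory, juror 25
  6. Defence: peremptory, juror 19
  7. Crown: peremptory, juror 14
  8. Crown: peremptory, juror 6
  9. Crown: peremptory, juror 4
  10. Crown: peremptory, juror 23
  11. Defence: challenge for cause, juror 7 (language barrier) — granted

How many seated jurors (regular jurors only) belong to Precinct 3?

Removed: #4, #6, #7, #14, #17, #19, #21, #23, #24, #25.
Seated jurors 1–9: #1, #2, #3, #5, #8, #9, #10, #11, #12 (alternates #13 not counted).
Of those, in Precinct 3: #1, #8, #10 → 3.

3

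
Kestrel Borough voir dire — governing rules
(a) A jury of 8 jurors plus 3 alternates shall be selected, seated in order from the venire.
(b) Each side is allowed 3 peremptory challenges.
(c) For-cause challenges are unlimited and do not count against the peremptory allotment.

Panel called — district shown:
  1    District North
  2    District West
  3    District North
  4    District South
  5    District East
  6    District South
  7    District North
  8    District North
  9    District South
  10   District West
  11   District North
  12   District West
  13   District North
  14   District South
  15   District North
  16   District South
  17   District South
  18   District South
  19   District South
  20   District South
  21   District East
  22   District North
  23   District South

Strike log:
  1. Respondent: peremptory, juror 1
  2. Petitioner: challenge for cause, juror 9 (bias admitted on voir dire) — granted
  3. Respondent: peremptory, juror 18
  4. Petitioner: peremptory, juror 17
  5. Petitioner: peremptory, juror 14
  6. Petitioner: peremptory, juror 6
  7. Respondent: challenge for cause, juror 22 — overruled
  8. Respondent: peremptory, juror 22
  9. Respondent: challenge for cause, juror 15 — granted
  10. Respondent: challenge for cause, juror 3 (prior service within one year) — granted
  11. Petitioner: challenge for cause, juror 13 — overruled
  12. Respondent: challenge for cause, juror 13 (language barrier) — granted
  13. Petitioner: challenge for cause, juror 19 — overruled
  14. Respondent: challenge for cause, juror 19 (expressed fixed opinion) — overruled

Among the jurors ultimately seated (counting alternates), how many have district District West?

Removed: #1, #3, #6, #9, #13, #14, #15, #17, #18, #22.
Seated (11 incl. alternates): #2, #4, #5, #7, #8, #10, #11, #12, #16, #19, #20.
Of those, in District West: #2, #10, #12 → 3.

3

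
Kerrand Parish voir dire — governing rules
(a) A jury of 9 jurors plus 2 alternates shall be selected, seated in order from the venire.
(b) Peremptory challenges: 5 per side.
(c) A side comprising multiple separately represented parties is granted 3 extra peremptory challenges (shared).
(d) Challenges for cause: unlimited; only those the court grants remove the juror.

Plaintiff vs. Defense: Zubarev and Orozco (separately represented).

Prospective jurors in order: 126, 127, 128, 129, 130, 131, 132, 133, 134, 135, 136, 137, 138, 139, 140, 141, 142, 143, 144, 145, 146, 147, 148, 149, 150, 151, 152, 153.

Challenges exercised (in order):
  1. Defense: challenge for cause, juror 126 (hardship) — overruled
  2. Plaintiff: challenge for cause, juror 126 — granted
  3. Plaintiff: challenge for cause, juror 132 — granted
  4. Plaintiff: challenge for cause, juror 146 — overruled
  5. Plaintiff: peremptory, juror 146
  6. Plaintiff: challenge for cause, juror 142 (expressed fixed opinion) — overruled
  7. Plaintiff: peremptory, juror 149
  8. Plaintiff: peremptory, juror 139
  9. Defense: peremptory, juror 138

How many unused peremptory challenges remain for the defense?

Defense allotment: 5 base + 3 multi-party = 8.
Defense peremptories used: #138 — 1 (the for-cause on #126 doesn't count).
Remaining: 8 − 1 = 7.

7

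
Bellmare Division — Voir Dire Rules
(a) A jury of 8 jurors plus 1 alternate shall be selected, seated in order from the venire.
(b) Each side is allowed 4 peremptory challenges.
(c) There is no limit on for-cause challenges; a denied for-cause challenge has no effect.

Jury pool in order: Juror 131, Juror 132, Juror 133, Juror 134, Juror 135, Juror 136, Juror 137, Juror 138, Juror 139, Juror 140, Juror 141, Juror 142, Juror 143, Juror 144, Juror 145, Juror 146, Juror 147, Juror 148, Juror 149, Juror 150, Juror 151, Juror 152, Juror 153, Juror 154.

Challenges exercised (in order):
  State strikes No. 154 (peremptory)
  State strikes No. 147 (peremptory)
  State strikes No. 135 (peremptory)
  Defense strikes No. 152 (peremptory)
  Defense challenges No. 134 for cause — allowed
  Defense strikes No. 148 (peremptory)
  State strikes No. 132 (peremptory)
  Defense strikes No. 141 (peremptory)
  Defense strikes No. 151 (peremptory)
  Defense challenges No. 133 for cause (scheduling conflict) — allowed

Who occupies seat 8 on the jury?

Removed: #132, #133, #134, #135, #141, #147, #148, #151, #152, #154.
Seating in order: seats 1–8 → #131, #136, #137, #138, #139, #140, #142, #143; alternates → #144.
So seat 8 is #143.

143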